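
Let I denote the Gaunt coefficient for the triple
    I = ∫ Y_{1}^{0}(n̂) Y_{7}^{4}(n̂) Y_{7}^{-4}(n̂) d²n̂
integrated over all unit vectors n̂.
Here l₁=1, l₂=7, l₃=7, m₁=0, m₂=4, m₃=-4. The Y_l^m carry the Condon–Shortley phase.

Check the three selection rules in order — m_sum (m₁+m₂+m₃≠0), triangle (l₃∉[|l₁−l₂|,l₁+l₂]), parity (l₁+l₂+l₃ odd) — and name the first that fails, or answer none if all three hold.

m₁+m₂+m₃ = 0 + 4 − 4 = 0  ✓
triangle: |1−7|=6 ≤ l₃=7 ≤ 1+7=8  ✓
parity: l₁+l₂+l₃ = 15 is odd  ✗

parity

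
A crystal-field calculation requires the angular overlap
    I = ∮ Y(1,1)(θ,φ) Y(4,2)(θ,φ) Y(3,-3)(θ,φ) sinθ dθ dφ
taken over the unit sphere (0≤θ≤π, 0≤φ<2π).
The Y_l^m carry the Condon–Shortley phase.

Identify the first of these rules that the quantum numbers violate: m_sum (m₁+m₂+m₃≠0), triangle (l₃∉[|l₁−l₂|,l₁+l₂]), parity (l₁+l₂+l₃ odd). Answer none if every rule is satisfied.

none

azimuthal sum: 1 + 2 − 3 = 0  ✓
3 ≤ 3 ≤ 5 (triangle on l)  ✓
L = 1 + 4 + 3 = 8 (even)  ✓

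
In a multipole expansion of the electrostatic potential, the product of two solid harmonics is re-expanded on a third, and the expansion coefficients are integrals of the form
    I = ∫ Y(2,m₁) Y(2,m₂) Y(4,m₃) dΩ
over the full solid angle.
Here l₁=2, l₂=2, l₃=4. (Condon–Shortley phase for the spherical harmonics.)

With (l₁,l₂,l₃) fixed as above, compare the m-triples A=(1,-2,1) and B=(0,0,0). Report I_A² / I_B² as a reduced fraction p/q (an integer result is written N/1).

5/36

l's match ⇒ only the (l;m) 3-j factors differ between A and B.
A: triangle coeff Δ(2,2,4) = 1/630; Σ_t [0,0]: t=0:+1/144 = 1/144; (3j)²=1/126 [(2 2 4; 1 -2 1)], sign=-1
B: triangle coeff Δ(2,2,4) = 1/630; Σ_t [0,0]: t=0:+1/16 = 1/16; (3j)²=2/35 [(2 2 4; 0 0 0)], sign=+1
I_A²/I_B² = (1/126)/(2/35) = 5/36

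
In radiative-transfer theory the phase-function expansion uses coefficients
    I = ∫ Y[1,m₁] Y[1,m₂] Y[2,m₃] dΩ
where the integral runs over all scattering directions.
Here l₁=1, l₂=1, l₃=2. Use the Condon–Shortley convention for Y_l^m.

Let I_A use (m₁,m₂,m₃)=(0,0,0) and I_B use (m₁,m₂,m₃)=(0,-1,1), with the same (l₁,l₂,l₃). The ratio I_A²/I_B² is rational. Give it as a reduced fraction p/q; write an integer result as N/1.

4/3

l's match ⇒ only the (l;m) 3-j factors differ between A and B.
A: triangle coeff Δ(1,1,2) = 1/30; Σ_t [0,0]: t=0:+1/1 = 1/1; (3j)²=2/15 [(1 1 2; 0 0 0)], sign=+1
B: triangle coeff Δ(1,1,2) = 1/30; Σ_t [0,0]: t=0:+1/2 = 1/2; (3j)²=1/10 [(1 1 2; 0 -1 1)], sign=-1
I_A²/I_B² = (2/15)/(1/10) = 4/3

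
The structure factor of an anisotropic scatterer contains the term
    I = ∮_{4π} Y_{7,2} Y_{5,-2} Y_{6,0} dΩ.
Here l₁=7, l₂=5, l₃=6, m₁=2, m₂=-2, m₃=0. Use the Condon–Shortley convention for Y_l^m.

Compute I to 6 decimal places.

-0.056352

m-sum 0 ✓  L=18 even ✓  2≤6≤12 ✓
Π(2lᵢ+1) = 15×11×13 = 2145
triangle coeff Δ(7,5,6) = 1/174594420
Σ_t [1,5]: t=1:−1/4147200 t=2:+1/207360 t=3:−1/82944 t=4:+1/207360 t=5:−1/4147200 = -1/345600
(3j)²=420/46189 [(7 5 6; 0 0 0)], sign=-1
Σ_t [0,3]: t=0:+1/3110400 t=1:−1/276480 t=2:+1/207360 t=3:−1/1244160 = 1/1382400
(3j)²=189/92378 [(7 5 6; 2 -2 0)], sign=+1
⇒ 4πI² = 595350/14919047
I = (-1)√(595350/14919047/(4π)) = -0.05635218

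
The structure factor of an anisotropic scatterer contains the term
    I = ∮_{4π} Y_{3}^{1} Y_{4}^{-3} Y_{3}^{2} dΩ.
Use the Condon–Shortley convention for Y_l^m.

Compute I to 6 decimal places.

Checks pass: Σm=0; 10 even; l₃=3∈[1,7].
(2·3+1)(2·4+1)(2·3+1) = 441
Δ: 4! 2! 4! / 11! → 1/34650
sum: t=1:−1/72 t=2:+1/16 t=3:−1/72 = 5/144
3j²(3 4 3; 0 0 0) = Δ·Π!·Σ² = 2/77  (sign -1)
sum: t=0:+1/288 t=1:−1/144 = -1/288
3j²(3 4 3; 1 -3 2) = Δ·Π!·Σ² = 1/99  (sign +1)
combine: 4πI² = 441·2/77·1/99 = 14/121
take √, sign -1: I = -0.09595473

-0.095955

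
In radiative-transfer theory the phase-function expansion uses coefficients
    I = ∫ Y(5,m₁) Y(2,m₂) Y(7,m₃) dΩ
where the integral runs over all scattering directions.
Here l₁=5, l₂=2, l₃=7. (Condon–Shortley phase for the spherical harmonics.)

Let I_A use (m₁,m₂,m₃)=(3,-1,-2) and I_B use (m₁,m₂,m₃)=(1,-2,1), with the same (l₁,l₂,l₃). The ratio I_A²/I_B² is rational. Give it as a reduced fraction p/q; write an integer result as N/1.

9/7

Same 5,2,7: normalisation and zero-m 3j drop out of the ratio.
A: Δ: 0! 10! 4! / 15! → 1/15015; sum: t=0:+1/483840 = 1/483840; 3j²(5 2 7; 3 -1 -2) = Δ·Π!·Σ² = 6/1001  (sign -1)
B: Δ: 0! 10! 4! / 15! → 1/15015; sum: t=0:+1/414720 = 1/414720; 3j²(5 2 7; 1 -2 1) = Δ·Π!·Σ² = 2/429  (sign +1)
I_A²/I_B² = (6/1001)/(2/429) = 9/7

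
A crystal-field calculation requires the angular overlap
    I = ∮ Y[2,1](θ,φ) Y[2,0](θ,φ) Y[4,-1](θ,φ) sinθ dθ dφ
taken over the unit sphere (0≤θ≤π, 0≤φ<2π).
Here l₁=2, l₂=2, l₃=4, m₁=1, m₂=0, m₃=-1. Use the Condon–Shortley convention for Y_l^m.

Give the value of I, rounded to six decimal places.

Checks pass: Σm=0; 8 even; l₃=4∈[0,4].
(2·2+1)(2·2+1)(2·4+1) = 225
Δ: 0! 4! 4! / 9! → 1/630
sum: t=0:+1/16 = 1/16
3j²(2 2 4; 0 0 0) = Δ·Π!·Σ² = 2/35  (sign +1)
sum: t=0:+1/24 = 1/24
3j²(2 2 4; 1 0 -1) = Δ·Π!·Σ² = 1/21  (sign -1)
combine: 4πI² = 225·2/35·1/21 = 30/49
take √, sign -1: I = -0.22072812

-0.220728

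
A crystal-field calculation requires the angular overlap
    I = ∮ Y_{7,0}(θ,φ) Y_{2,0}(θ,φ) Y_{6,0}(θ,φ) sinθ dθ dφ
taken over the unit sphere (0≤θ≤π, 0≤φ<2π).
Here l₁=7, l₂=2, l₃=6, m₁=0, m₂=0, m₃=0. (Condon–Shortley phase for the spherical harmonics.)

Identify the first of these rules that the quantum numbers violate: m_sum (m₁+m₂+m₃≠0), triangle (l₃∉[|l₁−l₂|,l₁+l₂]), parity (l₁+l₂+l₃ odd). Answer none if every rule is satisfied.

Σmᵢ = 0  ✓
l₃∈[|l₁−l₂|,l₁+l₂]=[5,9], have l₃=6  ✓
Σlᵢ = 15 ⇒ odd  ✗

parity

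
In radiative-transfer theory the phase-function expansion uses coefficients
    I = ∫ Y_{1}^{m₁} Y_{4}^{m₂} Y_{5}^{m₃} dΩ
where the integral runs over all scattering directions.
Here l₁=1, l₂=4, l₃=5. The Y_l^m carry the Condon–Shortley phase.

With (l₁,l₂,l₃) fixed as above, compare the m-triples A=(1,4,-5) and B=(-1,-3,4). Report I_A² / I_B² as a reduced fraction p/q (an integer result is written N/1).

5/4

Shared (l₁,l₂,l₃)=(1,4,5): N and (l;000)² cancel in I_A²/I_B².
A: Δ = 0!·2!·8!/11! = 1/495; Racah Σ t=0..0: t=0:+1/80640 = 1/80640; ⇒ 3j(1 4 5; 1 4 -5)² = 1/11, sgn +1
B: Δ = 0!·2!·8!/11! = 1/495; Racah Σ t=0..0: t=0:+1/10080 = 1/10080; ⇒ 3j(1 4 5; -1 -3 4)² = 4/55, sgn -1
I_A²/I_B² = (1/11)/(4/55) = 5/4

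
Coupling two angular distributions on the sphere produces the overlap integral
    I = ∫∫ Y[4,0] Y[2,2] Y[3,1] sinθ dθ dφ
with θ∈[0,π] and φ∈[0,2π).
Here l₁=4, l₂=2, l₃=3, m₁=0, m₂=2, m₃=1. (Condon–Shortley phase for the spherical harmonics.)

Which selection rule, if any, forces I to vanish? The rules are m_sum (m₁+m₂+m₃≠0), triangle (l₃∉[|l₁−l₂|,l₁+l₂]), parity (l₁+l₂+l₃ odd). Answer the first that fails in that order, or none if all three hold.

m_sum

azimuthal sum: 0 + 2 + 1 = 3  ✗
2 ≤ 3 ≤ 6 (triangle on l)
L = 4 + 2 + 3 = 9 (odd)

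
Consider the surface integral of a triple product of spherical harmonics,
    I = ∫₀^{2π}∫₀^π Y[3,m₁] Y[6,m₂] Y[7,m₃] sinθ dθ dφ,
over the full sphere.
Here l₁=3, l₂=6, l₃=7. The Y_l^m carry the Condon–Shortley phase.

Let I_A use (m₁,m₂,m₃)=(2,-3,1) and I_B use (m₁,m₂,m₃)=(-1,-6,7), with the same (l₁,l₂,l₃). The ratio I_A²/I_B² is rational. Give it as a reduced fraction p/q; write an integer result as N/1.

Same 3,6,7: normalisation and zero-m 3j drop out of the ratio.
A: Δ: 2! 4! 10! / 17! → 1/2042040; sum: t=0:+1/362880 t=1:−1/1935360 = 13/5806080; 3j²(3 6 7; 2 -3 1) = Δ·Π!·Σ² = 195/10472  (sign +1)
B: Δ: 2! 4! 10! / 17! → 1/2042040; sum: t=0:+1/174182400 = 1/174182400; 3j²(3 6 7; -1 -6 7) = Δ·Π!·Σ² = 11/340  (sign +1)
I_A²/I_B² = (195/10472)/(11/340) = 975/1694

975/1694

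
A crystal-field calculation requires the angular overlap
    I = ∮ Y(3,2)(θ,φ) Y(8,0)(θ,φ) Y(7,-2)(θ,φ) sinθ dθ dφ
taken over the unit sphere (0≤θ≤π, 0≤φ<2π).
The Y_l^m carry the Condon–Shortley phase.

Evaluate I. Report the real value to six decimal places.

m-sum 0 ✓  L=18 even ✓  5≤7≤11 ✓
Π(2lᵢ+1) = 7×17×15 = 1785
triangle coeff Δ(3,8,7) = 1/5290740
Σ_t [1,3]: t=1:−1/7257600 t=2:+1/2073600 t=3:−1/7257600 = 1/4838400
(3j)²=252/20995 [(3 8 7; 0 0 0)], sign=-1
Σ_t [0,1]: t=0:+1/23224320 t=1:−1/7257600 = -11/116121600
(3j)²=121/8398 [(3 8 7; 2 0 -2)], sign=+1
⇒ 4πI² = 320166/1037153
I = (-1)√(320166/1037153/(4π)) = -0.15673329

-0.156733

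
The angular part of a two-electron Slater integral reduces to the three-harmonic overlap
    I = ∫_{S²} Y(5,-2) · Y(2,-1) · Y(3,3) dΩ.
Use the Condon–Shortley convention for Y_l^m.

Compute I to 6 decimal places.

Rules hold: Σm=0, L=10 even, 3≤3≤7.
N = 11·5·7 = 385
Δ = 4!·6!·0!/11! = 1/2310
Racah Σ t=2..2: t=2:+1/144 = 1/144
⇒ 3j(5 2 3; 0 0 0)² = 10/231, sgn -1
Racah Σ t=1..1: t=1:−1/4320 = -1/4320
⇒ 3j(5 2 3; -2 -1 3)² = 1/330, sgn -1
4πI² = N·(3j₀)²·(3jₘ)² = 5/99
I = +1·√(0.0505051/4π) = 0.06339609

0.063396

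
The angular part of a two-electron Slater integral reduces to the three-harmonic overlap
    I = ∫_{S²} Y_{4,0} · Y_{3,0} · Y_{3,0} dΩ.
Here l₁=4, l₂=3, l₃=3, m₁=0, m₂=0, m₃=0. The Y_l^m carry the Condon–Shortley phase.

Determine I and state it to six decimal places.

Rules hold: Σm=0, L=10 even, 1≤3≤7.
N = 9·7·7 = 441
Δ = 4!·4!·2!/11! = 1/34650
Racah Σ t=1..3: t=1:−1/72 t=2:+1/16 t=3:−1/72 = 5/144
⇒ 3j(4 3 3; 0 0 0)² = 2/77, sgn -1
(m-triple is (0,0,0) — same symbol as above.)
4πI² = N·(3j₀)²·(3jₘ)² = 36/121
I = +1·√(0.297521/4π) = 0.15386989

0.153870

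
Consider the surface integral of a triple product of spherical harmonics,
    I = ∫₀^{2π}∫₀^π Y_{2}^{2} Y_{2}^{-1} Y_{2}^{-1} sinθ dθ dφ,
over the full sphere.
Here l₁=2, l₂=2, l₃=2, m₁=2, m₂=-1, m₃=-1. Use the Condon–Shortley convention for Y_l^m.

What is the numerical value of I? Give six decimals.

0.220728

Rules hold: Σm=0, L=6 even, 0≤2≤4.
N = 5·5·5 = 125
Δ = 2!·2!·2!/7! = 1/630
Racah Σ t=0..2: t=0:+1/8 t=1:−1/1 t=2:+1/8 = -3/4
⇒ 3j(2 2 2; 0 0 0)² = 2/35, sgn -1
Racah Σ t=0..0: t=0:+1/4 = 1/4
⇒ 3j(2 2 2; 2 -1 -1)² = 3/35, sgn -1
4πI² = N·(3j₀)²·(3jₘ)² = 30/49
I = +1·√(0.612245/4π) = 0.22072812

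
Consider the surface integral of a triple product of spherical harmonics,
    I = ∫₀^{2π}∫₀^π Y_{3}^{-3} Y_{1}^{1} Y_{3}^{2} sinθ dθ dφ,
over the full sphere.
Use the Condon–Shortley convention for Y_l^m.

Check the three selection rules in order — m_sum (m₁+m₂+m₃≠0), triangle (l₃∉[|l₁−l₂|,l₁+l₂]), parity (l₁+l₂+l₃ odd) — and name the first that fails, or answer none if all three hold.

parity

azimuthal sum: -3 + 1 + 2 = 0  ✓
2 ≤ 3 ≤ 4 (triangle on l)  ✓
L = 3 + 1 + 3 = 7 (odd)  ✗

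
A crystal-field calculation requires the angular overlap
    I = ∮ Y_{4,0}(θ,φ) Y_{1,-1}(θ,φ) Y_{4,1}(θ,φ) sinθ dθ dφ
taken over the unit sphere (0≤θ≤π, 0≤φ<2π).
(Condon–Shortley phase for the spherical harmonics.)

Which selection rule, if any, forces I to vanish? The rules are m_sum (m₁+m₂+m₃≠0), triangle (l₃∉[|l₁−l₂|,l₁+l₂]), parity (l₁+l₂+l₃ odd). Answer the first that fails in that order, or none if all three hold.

parity

Σmᵢ = 0  ✓
l₃∈[|l₁−l₂|,l₁+l₂]=[3,5], have l₃=4  ✓
Σlᵢ = 9 ⇒ odd  ✗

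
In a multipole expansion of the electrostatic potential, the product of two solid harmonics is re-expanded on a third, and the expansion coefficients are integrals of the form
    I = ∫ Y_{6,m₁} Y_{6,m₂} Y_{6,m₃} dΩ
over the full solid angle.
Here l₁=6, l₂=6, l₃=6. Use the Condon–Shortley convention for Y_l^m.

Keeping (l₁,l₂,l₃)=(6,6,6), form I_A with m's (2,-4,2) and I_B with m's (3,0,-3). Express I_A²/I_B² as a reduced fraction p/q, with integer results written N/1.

Same 6,6,6: normalisation and zero-m 3j drop out of the ratio.
A: Δ: 6! 6! 6! / 19! → 1/325909584; sum: t=0:+1/1658880 t=1:−1/518400 t=2:+1/1658880 = -1/1382400; 3j²(6 6 6; 2 -4 2) = Δ·Π!·Σ² = 504/46189  (sign -1)
B: Δ: 6! 6! 6! / 19! → 1/325909584; sum: t=0:+1/18662400 t=1:−1/691200 t=2:+1/276480 t=3:−1/933120 = 43/37324800; 3j²(6 6 6; 3 0 -3) = Δ·Π!·Σ² = 1849/184756  (sign -1)
I_A²/I_B² = (504/46189)/(1849/184756) = 2016/1849

2016/1849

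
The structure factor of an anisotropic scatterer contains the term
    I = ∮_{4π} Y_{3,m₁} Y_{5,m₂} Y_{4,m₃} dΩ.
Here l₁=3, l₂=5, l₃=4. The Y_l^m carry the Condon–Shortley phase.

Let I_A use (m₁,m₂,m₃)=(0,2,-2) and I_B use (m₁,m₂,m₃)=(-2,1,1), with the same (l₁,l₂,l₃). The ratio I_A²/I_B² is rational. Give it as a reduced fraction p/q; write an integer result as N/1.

l's match ⇒ only the (l;m) 3-j factors differ between A and B.
A: triangle coeff Δ(3,5,4) = 1/180180; Σ_t [1,3]: t=1:−1/8640 t=2:+1/480 t=3:−1/576 = 1/4320; (3j)²=1/2145 [(3 5 4; 0 2 -2)], sign=+1
B: triangle coeff Δ(3,5,4) = 1/180180; Σ_t [3,4]: t=3:−1/432 t=4:+1/1152 = -5/3456; (3j)²=625/36036 [(3 5 4; -2 1 1)], sign=+1
I_A²/I_B² = (1/2145)/(625/36036) = 84/3125

84/3125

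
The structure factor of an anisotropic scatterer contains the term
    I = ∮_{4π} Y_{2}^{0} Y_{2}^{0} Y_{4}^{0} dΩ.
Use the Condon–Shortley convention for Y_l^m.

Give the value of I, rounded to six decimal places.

0.241796

m-sum 0 ✓  L=8 even ✓  0≤4≤4 ✓
Π(2lᵢ+1) = 5×5×9 = 225
triangle coeff Δ(2,2,4) = 1/630
Σ_t [0,0]: t=0:+1/16 = 1/16
(3j)²=2/35 [(2 2 4; 0 0 0)], sign=+1
(m-triple is (0,0,0) — same symbol as above.)
⇒ 4πI² = 36/49
I = (+1)√(36/49/(4π)) = 0.24179554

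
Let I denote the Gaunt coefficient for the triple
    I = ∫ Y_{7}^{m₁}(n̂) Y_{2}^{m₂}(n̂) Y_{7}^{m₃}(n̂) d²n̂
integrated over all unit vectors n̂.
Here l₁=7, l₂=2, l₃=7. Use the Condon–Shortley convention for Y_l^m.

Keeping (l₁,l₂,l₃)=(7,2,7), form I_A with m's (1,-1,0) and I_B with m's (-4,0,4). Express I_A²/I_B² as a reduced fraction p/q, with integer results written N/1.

21/16

l's match ⇒ only the (l;m) 3-j factors differ between A and B.
A: triangle coeff Δ(7,2,7) = 1/185640; Σ_t [0,1]: t=0:+1/1036800 t=1:−1/1209600 = 1/7257600; (3j)²=1/2210 [(7 2 7; 1 -1 0)], sign=-1
B: triangle coeff Δ(7,2,7) = 1/185640; Σ_t [0,2]: t=0:+1/159667200 t=1:−1/7257600 t=2:+1/8709120 = -1/59875200; (3j)²=8/23205 [(7 2 7; -4 0 4)], sign=+1
I_A²/I_B² = (1/2210)/(8/23205) = 21/16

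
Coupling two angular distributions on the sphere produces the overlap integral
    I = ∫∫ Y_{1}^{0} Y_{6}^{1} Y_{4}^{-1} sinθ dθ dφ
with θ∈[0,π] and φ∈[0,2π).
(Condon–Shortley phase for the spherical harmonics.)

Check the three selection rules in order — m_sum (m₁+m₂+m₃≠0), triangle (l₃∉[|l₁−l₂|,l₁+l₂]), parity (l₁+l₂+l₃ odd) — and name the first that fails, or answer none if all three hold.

triangle

Σmᵢ = 0  ✓
l₃∈[|l₁−l₂|,l₁+l₂]=[5,7], have l₃=4  ✗
Σlᵢ = 11 ⇒ odd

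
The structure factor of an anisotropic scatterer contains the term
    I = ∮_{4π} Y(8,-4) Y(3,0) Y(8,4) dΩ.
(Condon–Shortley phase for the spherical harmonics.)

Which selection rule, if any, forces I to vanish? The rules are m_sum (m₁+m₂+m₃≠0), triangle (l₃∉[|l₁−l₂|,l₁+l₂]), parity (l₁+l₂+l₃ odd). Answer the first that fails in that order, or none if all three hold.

parity

m₁+m₂+m₃ = -4 + 0 + 4 = 0  ✓
triangle: |8−3|=5 ≤ l₃=8 ≤ 8+3=11  ✓
parity: l₁+l₂+l₃ = 19 is odd  ✗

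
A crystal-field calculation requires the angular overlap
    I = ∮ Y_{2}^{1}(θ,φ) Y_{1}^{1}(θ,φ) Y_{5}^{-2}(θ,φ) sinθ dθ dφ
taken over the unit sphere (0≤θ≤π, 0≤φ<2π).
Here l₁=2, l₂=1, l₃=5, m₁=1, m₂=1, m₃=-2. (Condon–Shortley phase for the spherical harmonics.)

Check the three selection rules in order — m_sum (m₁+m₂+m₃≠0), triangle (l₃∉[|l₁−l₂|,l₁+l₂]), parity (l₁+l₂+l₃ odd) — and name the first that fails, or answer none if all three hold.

triangle

Σmᵢ = 0  ✓
l₃∈[|l₁−l₂|,l₁+l₂]=[1,3], have l₃=5  ✗
Σlᵢ = 8 ⇒ even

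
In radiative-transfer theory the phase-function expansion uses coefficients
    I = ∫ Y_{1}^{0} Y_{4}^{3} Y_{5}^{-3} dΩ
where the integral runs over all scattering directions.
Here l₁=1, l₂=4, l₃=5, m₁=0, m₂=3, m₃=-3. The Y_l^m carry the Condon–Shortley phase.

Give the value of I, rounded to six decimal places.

-0.196426

m-sum 0 ✓  L=10 even ✓  3≤5≤5 ✓
Π(2lᵢ+1) = 3×9×11 = 297
triangle coeff Δ(1,4,5) = 1/495
Σ_t [0,0]: t=0:+1/576 = 1/576
(3j)²=5/99 [(1 4 5; 0 0 0)], sign=-1
Σ_t [0,0]: t=0:+1/5040 = 1/5040
(3j)²=16/495 [(1 4 5; 0 3 -3)], sign=+1
⇒ 4πI² = 16/33
I = (-1)√(16/33/(4π)) = -0.19642560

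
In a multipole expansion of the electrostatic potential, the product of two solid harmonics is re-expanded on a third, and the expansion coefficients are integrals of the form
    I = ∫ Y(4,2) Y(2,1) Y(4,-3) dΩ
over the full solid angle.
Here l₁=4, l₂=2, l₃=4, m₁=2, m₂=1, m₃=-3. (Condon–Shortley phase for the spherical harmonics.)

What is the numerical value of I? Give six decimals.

-0.187702

Checks pass: Σm=0; 10 even; l₃=4∈[2,6].
(2·4+1)(2·2+1)(2·4+1) = 405
Δ: 2! 6! 2! / 11! → 1/13860
sum: t=0:+1/192 t=1:−1/36 t=2:+1/192 = -5/288
3j²(4 2 4; 0 0 0) = Δ·Π!·Σ² = 20/693  (sign -1)
sum: t=1:−1/240 t=2:+1/1440 = -1/288
3j²(4 2 4; 2 1 -3) = Δ·Π!·Σ² = 5/132  (sign +1)
combine: 4πI² = 405·20/693·5/132 = 375/847
take √, sign -1: I = -0.18770204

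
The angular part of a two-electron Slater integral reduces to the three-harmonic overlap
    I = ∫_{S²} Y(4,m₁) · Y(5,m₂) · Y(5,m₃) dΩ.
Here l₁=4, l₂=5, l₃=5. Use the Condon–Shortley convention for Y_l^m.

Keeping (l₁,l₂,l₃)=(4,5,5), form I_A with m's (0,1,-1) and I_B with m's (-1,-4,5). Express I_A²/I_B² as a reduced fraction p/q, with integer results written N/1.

2/9

l's match ⇒ only the (l;m) 3-j factors differ between A and B.
A: triangle coeff Δ(4,5,5) = 1/3153150; Σ_t [0,4]: t=0:+1/414720 t=1:−1/4320 t=2:+1/768 t=3:−1/1296 t=4:+1/27648 = 7/20736; (3j)²=8/1287 [(4 5 5; 0 1 -1)], sign=+1
B: triangle coeff Δ(4,5,5) = 1/3153150; Σ_t [1,1]: t=1:−1/103680 = -1/103680; (3j)²=4/143 [(4 5 5; -1 -4 5)], sign=-1
I_A²/I_B² = (8/1287)/(4/143) = 2/9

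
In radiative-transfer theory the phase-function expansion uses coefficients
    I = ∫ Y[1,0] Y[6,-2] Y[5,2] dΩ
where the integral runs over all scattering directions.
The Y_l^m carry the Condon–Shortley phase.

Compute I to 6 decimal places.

0.231133

m-sum 0 ✓  L=12 even ✓  5≤5≤7 ✓
Π(2lᵢ+1) = 3×13×11 = 429
triangle coeff Δ(1,6,5) = 1/858
Σ_t [1,1]: t=1:−1/14400 = -1/14400
(3j)²=6/143 [(1 6 5; 0 0 0)], sign=+1
Σ_t [1,1]: t=1:−1/30240 = -1/30240
(3j)²=16/429 [(1 6 5; 0 -2 2)], sign=+1
⇒ 4πI² = 96/143
I = (+1)√(96/143/(4π)) = 0.23113338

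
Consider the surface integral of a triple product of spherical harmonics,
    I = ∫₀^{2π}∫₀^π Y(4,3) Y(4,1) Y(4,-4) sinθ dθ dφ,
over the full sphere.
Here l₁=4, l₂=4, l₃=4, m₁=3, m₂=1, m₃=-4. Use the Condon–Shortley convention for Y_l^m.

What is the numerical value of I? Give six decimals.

Rules hold: Σm=0, L=12 even, 0≤4≤8.
N = 9·9·9 = 729
Δ = 4!·4!·4!/13! = 1/450450
Racah Σ t=0..4: t=0:+1/13824 t=1:−1/216 t=2:+1/64 t=3:−1/216 t=4:+1/13824 = 5/768
⇒ 3j(4 4 4; 0 0 0)² = 18/1001, sgn +1
Racah Σ t=1..1: t=1:−1/3456 = -1/3456
⇒ 3j(4 4 4; 3 1 -4)² = 35/1287, sgn -1
4πI² = N·(3j₀)²·(3jₘ)² = 7290/20449
I = -1·√(0.356497/4π) = -0.16843130

-0.168431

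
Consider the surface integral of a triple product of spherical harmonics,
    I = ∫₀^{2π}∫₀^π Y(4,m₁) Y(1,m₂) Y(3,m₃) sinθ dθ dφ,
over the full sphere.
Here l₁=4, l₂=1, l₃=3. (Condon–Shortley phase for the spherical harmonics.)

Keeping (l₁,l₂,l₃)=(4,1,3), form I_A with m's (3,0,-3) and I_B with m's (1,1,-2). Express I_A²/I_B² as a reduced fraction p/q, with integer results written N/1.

7/3

Shared (l₁,l₂,l₃)=(4,1,3): N and (l;000)² cancel in I_A²/I_B².
A: Δ = 2!·6!·0!/9! = 1/252; Racah Σ t=1..1: t=1:−1/720 = -1/720; ⇒ 3j(4 1 3; 3 0 -3)² = 1/36, sgn -1
B: Δ = 2!·6!·0!/9! = 1/252; Racah Σ t=2..2: t=2:+1/240 = 1/240; ⇒ 3j(4 1 3; 1 1 -2)² = 1/84, sgn -1
I_A²/I_B² = (1/36)/(1/84) = 7/3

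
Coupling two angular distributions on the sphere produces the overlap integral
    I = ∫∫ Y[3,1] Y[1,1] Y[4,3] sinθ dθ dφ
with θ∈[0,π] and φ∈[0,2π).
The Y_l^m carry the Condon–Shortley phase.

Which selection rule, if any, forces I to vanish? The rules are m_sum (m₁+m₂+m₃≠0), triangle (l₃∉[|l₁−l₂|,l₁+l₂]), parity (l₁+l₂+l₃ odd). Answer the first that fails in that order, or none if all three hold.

Σmᵢ = 5  ✗
l₃∈[|l₁−l₂|,l₁+l₂]=[2,4], have l₃=4
Σlᵢ = 8 ⇒ even

m_sum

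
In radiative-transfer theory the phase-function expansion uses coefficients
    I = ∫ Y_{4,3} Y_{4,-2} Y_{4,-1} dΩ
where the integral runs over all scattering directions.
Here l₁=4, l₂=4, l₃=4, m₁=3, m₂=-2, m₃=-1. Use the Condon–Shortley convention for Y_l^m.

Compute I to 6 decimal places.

Checks pass: Σm=0; 12 even; l₃=4∈[0,8].
(2·4+1)(2·4+1)(2·4+1) = 729
Δ: 4! 4! 4! / 13! → 1/450450
sum: t=0:+1/13824 t=1:−1/216 t=2:+1/64 t=3:−1/216 t=4:+1/13824 = 5/768
3j²(4 4 4; 0 0 0) = Δ·Π!·Σ² = 18/1001  (sign +1)
sum: t=0:+1/576 t=1:−1/864 = 1/1728
3j²(4 4 4; 3 -2 -1) = Δ·Π!·Σ² = 5/1287  (sign -1)
combine: 4πI² = 729·18/1001·5/1287 = 7290/143143
take √, sign -1: I = -0.06366105

-0.063661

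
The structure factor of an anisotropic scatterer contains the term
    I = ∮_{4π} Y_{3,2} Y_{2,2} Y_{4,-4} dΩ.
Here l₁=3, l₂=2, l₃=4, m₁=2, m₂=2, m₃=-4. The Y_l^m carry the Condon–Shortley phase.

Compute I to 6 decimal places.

Σlᵢ=9 odd — θ-integrand is odd under cosθ→−cosθ; I=0

0.000000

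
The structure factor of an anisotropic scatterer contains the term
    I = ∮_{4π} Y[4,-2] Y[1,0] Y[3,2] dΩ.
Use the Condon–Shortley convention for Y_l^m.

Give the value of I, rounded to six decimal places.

0.213244

m-sum 0 ✓  L=8 even ✓  3≤3≤5 ✓
Π(2lᵢ+1) = 9×3×7 = 189
triangle coeff Δ(4,1,3) = 1/252
Σ_t [1,1]: t=1:−1/36 = -1/36
(3j)²=4/63 [(4 1 3; 0 0 0)], sign=+1
Σ_t [1,1]: t=1:−1/120 = -1/120
(3j)²=1/21 [(4 1 3; -2 0 2)], sign=+1
⇒ 4πI² = 4/7
I = (+1)√(4/7/(4π)) = 0.21324362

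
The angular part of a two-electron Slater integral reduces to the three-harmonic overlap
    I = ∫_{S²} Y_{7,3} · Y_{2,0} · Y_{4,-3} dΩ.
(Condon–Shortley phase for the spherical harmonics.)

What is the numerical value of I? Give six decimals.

|7−2|≤4≤7+2 violated ⇒ I = 0

0.000000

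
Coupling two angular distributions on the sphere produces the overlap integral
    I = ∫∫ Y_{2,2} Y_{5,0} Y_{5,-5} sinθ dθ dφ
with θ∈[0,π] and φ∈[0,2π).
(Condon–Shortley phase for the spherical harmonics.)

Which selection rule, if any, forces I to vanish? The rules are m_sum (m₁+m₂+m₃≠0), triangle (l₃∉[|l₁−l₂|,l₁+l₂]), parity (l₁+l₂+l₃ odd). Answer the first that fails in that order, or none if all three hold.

m_sum

Σmᵢ = -3  ✗
l₃∈[|l₁−l₂|,l₁+l₂]=[3,7], have l₃=5
Σlᵢ = 12 ⇒ even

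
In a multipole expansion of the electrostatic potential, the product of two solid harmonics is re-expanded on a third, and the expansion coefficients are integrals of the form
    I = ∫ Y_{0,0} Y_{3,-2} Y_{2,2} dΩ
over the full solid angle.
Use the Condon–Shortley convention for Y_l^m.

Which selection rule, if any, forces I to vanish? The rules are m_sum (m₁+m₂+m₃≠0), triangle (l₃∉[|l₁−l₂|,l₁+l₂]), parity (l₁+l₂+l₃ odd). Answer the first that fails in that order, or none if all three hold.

triangle

m₁+m₂+m₃ = 0 − 2 + 2 = 0  ✓
triangle: |0−3|=3 ≤ l₃=2 ≤ 0+3=3  ✗
parity: l₁+l₂+l₃ = 5 is odd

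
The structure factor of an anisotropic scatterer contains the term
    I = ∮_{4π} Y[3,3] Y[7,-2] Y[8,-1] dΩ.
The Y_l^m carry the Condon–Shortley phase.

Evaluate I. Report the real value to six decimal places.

Rules hold: Σm=0, L=18 even, 4≤8≤10.
N = 7·15·17 = 1785
Δ = 2!·4!·12!/19! = 1/5290740
Racah Σ t=0..2: t=0:+1/7257600 t=1:−1/2073600 t=2:+1/7257600 = -1/4838400
⇒ 3j(3 7 8; 0 0 0)² = 252/20995, sgn -1
Racah Σ t=0..0: t=0:+1/29030400 = 1/29030400
⇒ 3j(3 7 8; 3 -2 -1)² = 54/4199, sgn -1
4πI² = N·(3j₀)²·(3jₘ)² = 285768/1037153
I = +1·√(0.275531/4π) = 0.14807456

0.148075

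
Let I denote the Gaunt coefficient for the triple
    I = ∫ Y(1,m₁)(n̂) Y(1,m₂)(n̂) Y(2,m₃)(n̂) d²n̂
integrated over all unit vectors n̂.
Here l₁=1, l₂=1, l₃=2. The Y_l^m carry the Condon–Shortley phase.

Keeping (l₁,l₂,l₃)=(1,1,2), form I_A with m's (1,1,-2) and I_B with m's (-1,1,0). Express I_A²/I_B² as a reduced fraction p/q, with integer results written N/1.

Shared (l₁,l₂,l₃)=(1,1,2): N and (l;000)² cancel in I_A²/I_B².
A: Δ = 0!·2!·2!/5! = 1/30; Racah Σ t=0..0: t=0:+1/4 = 1/4; ⇒ 3j(1 1 2; 1 1 -2)² = 1/5, sgn +1
B: Δ = 0!·2!·2!/5! = 1/30; Racah Σ t=0..0: t=0:+1/4 = 1/4; ⇒ 3j(1 1 2; -1 1 0)² = 1/30, sgn +1
I_A²/I_B² = (1/5)/(1/30) = 6/1

6/1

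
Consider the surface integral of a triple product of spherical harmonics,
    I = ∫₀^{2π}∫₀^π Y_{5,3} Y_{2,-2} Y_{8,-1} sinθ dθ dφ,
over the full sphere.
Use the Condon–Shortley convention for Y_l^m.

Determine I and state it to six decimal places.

l₃=8 ∉ [3,7] — triangle fails ⇒ I = 0

0.000000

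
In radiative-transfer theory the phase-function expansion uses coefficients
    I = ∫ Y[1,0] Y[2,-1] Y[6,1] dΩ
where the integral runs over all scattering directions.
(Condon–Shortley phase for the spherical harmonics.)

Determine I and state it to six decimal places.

0.000000

l₃=6 ∉ [1,3] — triangle fails ⇒ I = 0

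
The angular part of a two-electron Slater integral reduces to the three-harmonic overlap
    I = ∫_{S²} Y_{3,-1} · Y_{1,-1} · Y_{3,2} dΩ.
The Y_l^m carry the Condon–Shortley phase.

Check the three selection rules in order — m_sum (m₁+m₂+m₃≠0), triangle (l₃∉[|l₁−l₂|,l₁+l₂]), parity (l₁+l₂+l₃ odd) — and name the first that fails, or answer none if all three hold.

azimuthal sum: -1 − 1 + 2 = 0  ✓
2 ≤ 3 ≤ 4 (triangle on l)  ✓
L = 3 + 1 + 3 = 7 (odd)  ✗

parity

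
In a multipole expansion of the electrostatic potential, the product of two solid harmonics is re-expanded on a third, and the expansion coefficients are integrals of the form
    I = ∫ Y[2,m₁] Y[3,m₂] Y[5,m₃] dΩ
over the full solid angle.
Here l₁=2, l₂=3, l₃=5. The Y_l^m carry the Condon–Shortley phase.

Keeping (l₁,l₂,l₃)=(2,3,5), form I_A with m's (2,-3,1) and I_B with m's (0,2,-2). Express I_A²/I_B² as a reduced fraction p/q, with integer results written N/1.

1/63

Same 2,3,5: normalisation and zero-m 3j drop out of the ratio.
A: Δ: 0! 4! 6! / 11! → 1/2310; sum: t=0:+1/17280 = 1/17280; 3j²(2 3 5; 2 -3 1) = Δ·Π!·Σ² = 1/2310  (sign +1)
B: Δ: 0! 4! 6! / 11! → 1/2310; sum: t=0:+1/480 = 1/480; 3j²(2 3 5; 0 2 -2) = Δ·Π!·Σ² = 3/110  (sign -1)
I_A²/I_B² = (1/2310)/(3/110) = 1/63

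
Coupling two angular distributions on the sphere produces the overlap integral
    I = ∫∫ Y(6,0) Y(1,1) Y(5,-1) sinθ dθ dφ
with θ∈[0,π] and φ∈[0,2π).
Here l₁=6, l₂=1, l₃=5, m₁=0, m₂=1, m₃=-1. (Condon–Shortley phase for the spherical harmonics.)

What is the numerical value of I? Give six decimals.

m-sum 0 ✓  L=12 even ✓  5≤5≤7 ✓
Π(2lᵢ+1) = 13×3×11 = 429
triangle coeff Δ(6,1,5) = 1/858
Σ_t [1,1]: t=1:−1/14400 = -1/14400
(3j)²=6/143 [(6 1 5; 0 0 0)], sign=+1
Σ_t [2,2]: t=2:+1/34560 = 1/34560
(3j)²=5/286 [(6 1 5; 0 1 -1)], sign=+1
⇒ 4πI² = 45/143
I = (+1)√(45/143/(4π)) = 0.15824621

0.158246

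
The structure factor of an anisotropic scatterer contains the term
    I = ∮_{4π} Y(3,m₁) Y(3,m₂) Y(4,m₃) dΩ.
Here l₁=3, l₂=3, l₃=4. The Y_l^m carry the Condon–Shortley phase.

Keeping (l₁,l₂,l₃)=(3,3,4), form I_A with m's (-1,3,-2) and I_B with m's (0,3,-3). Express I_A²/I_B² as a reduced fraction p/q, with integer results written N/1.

6/7

Shared (l₁,l₂,l₃)=(3,3,4): N and (l;000)² cancel in I_A²/I_B².
A: Δ = 2!·4!·4!/11! = 1/34650; Racah Σ t=2..2: t=2:+1/192 = 1/192; ⇒ 3j(3 3 4; -1 3 -2)² = 3/77, sgn +1
B: Δ = 2!·4!·4!/11! = 1/34650; Racah Σ t=2..2: t=2:+1/288 = 1/288; ⇒ 3j(3 3 4; 0 3 -3)² = 1/22, sgn -1
I_A²/I_B² = (3/77)/(1/22) = 6/7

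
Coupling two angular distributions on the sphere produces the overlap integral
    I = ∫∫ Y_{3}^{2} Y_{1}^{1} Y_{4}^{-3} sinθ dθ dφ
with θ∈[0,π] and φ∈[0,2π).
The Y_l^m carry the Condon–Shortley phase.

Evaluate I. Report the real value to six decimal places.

-0.282095

m-sum 0 ✓  L=8 even ✓  2≤4≤4 ✓
Π(2lᵢ+1) = 7×3×9 = 189
triangle coeff Δ(3,1,4) = 1/252
Σ_t [0,0]: t=0:+1/36 = 1/36
(3j)²=4/63 [(3 1 4; 0 0 0)], sign=+1
Σ_t [0,0]: t=0:+1/240 = 1/240
(3j)²=1/12 [(3 1 4; 2 1 -3)], sign=-1
⇒ 4πI² = 1/1
I = (-1)√(1/1/(4π)) = -0.28209479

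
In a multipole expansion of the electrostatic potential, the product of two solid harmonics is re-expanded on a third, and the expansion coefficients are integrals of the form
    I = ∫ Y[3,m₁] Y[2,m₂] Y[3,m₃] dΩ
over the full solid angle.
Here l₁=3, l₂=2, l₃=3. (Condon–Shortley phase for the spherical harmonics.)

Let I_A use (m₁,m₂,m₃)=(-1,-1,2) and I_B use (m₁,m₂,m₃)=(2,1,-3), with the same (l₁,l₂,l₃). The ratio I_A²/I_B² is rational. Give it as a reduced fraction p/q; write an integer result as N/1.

l's match ⇒ only the (l;m) 3-j factors differ between A and B.
A: triangle coeff Δ(3,2,3) = 1/3780; Σ_t [0,1]: t=0:+1/48 t=1:−1/12 = -1/16; (3j)²=1/28 [(3 2 3; -1 -1 2)], sign=+1
B: triangle coeff Δ(3,2,3) = 1/3780; Σ_t [1,1]: t=1:−1/48 = -1/48; (3j)²=5/84 [(3 2 3; 2 1 -3)], sign=-1
I_A²/I_B² = (1/28)/(5/84) = 3/5

3/5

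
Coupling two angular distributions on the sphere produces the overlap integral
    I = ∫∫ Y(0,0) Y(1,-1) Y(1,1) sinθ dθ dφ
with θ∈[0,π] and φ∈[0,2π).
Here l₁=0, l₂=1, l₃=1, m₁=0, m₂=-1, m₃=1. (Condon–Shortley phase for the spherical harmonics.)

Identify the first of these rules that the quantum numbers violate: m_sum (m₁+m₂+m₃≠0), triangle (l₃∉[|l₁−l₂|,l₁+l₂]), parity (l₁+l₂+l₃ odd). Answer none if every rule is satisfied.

none

m₁+m₂+m₃ = 0 − 1 + 1 = 0  ✓
triangle: |0−1|=1 ≤ l₃=1 ≤ 0+1=1  ✓
parity: l₁+l₂+l₃ = 2 is even  ✓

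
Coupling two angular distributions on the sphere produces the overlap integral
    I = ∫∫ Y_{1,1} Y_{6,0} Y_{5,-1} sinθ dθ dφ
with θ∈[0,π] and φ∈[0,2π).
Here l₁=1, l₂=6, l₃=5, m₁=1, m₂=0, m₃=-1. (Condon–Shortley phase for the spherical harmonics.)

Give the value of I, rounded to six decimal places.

0.158246

Rules hold: Σm=0, L=12 even, 5≤5≤7.
N = 3·13·11 = 429
Δ = 2!·0!·10!/13! = 1/858
Racah Σ t=1..1: t=1:−1/14400 = -1/14400
⇒ 3j(1 6 5; 0 0 0)² = 6/143, sgn +1
Racah Σ t=0..0: t=0:+1/34560 = 1/34560
⇒ 3j(1 6 5; 1 0 -1)² = 5/286, sgn +1
4πI² = N·(3j₀)²·(3jₘ)² = 45/143
I = +1·√(0.314685/4π) = 0.15824621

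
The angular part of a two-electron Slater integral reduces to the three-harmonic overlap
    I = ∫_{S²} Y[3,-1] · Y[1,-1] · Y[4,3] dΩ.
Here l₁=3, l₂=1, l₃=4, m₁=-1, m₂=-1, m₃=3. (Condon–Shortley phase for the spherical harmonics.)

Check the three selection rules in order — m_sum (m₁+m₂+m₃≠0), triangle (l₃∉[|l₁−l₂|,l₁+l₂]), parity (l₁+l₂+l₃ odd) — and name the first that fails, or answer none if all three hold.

m₁+m₂+m₃ = -1 − 1 + 3 = 1  ✗
triangle: |3−1|=2 ≤ l₃=4 ≤ 3+1=4
parity: l₁+l₂+l₃ = 8 is even

m_sum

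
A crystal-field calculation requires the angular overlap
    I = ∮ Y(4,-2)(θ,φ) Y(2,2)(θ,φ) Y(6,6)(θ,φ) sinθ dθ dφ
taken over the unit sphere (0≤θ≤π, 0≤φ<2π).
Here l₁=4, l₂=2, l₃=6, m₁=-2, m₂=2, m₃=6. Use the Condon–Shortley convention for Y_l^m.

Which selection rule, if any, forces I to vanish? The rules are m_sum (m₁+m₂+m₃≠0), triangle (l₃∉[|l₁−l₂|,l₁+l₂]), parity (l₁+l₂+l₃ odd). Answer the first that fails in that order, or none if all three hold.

m_sum

Σmᵢ = 6  ✗
l₃∈[|l₁−l₂|,l₁+l₂]=[2,6], have l₃=6
Σlᵢ = 12 ⇒ even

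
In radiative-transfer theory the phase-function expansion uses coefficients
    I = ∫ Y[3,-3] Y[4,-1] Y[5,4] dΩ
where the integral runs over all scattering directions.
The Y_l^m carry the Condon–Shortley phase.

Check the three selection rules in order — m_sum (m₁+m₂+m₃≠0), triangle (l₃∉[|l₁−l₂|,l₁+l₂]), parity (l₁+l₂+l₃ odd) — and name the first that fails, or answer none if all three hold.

Σmᵢ = 0  ✓
l₃∈[|l₁−l₂|,l₁+l₂]=[1,7], have l₃=5  ✓
Σlᵢ = 12 ⇒ even  ✓

none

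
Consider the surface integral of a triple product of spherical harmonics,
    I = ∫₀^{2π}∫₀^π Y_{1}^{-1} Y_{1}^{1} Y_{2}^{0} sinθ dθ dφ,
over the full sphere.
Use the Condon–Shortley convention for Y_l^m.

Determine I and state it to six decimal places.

m-sum 0 ✓  L=4 even ✓  0≤2≤2 ✓
Π(2lᵢ+1) = 3×3×5 = 45
triangle coeff Δ(1,1,2) = 1/30
Σ_t [0,0]: t=0:+1/1 = 1/1
(3j)²=2/15 [(1 1 2; 0 0 0)], sign=+1
Σ_t [0,0]: t=0:+1/4 = 1/4
(3j)²=1/30 [(1 1 2; -1 1 0)], sign=+1
⇒ 4πI² = 1/5
I = (+1)√(1/5/(4π)) = 0.12615663

0.126157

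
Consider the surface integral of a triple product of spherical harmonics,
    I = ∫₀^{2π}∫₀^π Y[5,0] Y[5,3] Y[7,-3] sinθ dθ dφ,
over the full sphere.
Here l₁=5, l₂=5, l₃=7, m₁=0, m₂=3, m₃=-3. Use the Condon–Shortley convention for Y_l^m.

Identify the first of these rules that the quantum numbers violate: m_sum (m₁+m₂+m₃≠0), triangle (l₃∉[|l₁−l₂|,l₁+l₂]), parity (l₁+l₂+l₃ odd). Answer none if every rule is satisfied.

m₁+m₂+m₃ = 0 + 3 − 3 = 0  ✓
triangle: |5−5|=0 ≤ l₃=7 ≤ 5+5=10  ✓
parity: l₁+l₂+l₃ = 17 is odd  ✗

parity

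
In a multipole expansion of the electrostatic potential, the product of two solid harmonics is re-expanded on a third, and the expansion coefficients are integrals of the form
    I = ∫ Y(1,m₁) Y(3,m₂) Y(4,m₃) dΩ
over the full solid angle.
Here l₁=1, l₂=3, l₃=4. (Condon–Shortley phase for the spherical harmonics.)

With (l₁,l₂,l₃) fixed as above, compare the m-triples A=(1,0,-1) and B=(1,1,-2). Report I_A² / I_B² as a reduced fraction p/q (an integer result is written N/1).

2/3

l's match ⇒ only the (l;m) 3-j factors differ between A and B.
A: triangle coeff Δ(1,3,4) = 1/252; Σ_t [0,0]: t=0:+1/72 = 1/72; (3j)²=5/126 [(1 3 4; 1 0 -1)], sign=-1
B: triangle coeff Δ(1,3,4) = 1/252; Σ_t [0,0]: t=0:+1/96 = 1/96; (3j)²=5/84 [(1 3 4; 1 1 -2)], sign=+1
I_A²/I_B² = (5/126)/(5/84) = 2/3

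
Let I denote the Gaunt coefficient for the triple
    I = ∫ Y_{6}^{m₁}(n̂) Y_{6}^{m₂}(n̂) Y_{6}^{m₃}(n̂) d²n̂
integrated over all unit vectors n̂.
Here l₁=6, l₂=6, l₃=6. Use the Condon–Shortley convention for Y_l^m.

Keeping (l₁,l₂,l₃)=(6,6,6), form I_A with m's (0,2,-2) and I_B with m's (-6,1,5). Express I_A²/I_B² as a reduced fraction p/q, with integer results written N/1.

Shared (l₁,l₂,l₃)=(6,6,6): N and (l;000)² cancel in I_A²/I_B².
A: Δ = 6!·6!·6!/19! = 1/325909584; Racah Σ t=2..6: t=2:+1/1658880 t=3:−1/155520 t=4:+1/110592 t=5:−1/518400 t=6:+1/24883200 = 11/8294400; ⇒ 3j(6 6 6; 0 2 -2)² = 11/4199, sgn +1
B: Δ = 6!·6!·6!/19! = 1/325909584; Racah Σ t=6..6: t=6:+1/62208000 = 1/62208000; ⇒ 3j(6 6 6; -6 1 5)² = 77/8398, sgn -1
I_A²/I_B² = (11/4199)/(77/8398) = 2/7

2/7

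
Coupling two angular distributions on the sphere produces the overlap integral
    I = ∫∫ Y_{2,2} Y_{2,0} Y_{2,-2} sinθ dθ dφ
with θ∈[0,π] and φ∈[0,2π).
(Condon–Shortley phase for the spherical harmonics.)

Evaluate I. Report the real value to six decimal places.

-0.180224

Checks pass: Σm=0; 6 even; l₃=2∈[0,4].
(2·2+1)(2·2+1)(2·2+1) = 125
Δ: 2! 2! 2! / 7! → 1/630
sum: t=0:+1/8 t=1:−1/1 t=2:+1/8 = -3/4
3j²(2 2 2; 0 0 0) = Δ·Π!·Σ² = 2/35  (sign -1)
sum: t=0:+1/8 = 1/8
3j²(2 2 2; 2 0 -2) = Δ·Π!·Σ² = 2/35  (sign +1)
combine: 4πI² = 125·2/35·2/35 = 20/49
take √, sign -1: I = -0.18022375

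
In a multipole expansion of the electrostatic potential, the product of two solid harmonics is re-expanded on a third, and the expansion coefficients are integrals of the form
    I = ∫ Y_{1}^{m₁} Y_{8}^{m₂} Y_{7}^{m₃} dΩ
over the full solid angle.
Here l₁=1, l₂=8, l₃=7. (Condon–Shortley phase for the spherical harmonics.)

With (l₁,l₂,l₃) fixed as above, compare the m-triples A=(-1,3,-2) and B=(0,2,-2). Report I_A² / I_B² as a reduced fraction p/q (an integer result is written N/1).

Same 1,8,7: normalisation and zero-m 3j drop out of the ratio.
A: Δ: 2! 0! 14! / 17! → 1/2040; sum: t=2:+1/87091200 = 1/87091200; 3j²(1 8 7; -1 3 -2) = Δ·Π!·Σ² = 11/408  (sign -1)
B: Δ: 2! 0! 14! / 17! → 1/2040; sum: t=1:−1/43545600 = -1/43545600; 3j²(1 8 7; 0 2 -2) = Δ·Π!·Σ² = 1/34  (sign +1)
I_A²/I_B² = (11/408)/(1/34) = 11/12

11/12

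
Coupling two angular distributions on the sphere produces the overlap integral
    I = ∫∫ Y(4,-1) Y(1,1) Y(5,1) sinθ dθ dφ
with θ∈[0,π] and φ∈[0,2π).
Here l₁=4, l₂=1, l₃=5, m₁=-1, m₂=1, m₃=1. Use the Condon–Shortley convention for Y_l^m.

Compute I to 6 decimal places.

0.000000

-1 + 1 + 1 = 1 ≠ 0: azimuthal integral kills it; I = 0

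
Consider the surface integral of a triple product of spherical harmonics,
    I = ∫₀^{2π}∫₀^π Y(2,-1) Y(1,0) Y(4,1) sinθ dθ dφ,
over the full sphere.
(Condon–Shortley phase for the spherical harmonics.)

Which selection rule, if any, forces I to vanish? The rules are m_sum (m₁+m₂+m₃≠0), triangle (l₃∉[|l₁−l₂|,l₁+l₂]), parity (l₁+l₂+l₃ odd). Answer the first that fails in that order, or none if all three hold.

Σmᵢ = 0  ✓
l₃∈[|l₁−l₂|,l₁+l₂]=[1,3], have l₃=4  ✗
Σlᵢ = 7 ⇒ odd

triangle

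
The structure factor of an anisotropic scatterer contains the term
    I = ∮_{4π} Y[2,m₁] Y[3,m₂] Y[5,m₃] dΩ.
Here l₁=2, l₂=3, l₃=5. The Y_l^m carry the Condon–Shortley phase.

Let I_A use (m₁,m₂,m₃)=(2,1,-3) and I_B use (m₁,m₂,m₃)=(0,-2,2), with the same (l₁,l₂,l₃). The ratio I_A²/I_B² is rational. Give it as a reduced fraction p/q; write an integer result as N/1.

10/9

l's match ⇒ only the (l;m) 3-j factors differ between A and B.
A: triangle coeff Δ(2,3,5) = 1/2310; Σ_t [0,0]: t=0:+1/1152 = 1/1152; (3j)²=1/33 [(2 3 5; 2 1 -3)], sign=+1
B: triangle coeff Δ(2,3,5) = 1/2310; Σ_t [0,0]: t=0:+1/480 = 1/480; (3j)²=3/110 [(2 3 5; 0 -2 2)], sign=-1
I_A²/I_B² = (1/33)/(3/110) = 10/9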